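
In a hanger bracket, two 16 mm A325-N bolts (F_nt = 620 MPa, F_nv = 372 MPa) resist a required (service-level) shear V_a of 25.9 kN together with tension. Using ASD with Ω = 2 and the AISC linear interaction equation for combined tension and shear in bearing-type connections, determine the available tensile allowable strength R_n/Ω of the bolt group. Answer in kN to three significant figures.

A_b = π·16²/4 = 201.1 mm²; f_rv = 25.9 × 1000 / (2 × 201.1) = 64.41 MPa.
F'_nt = 1.3 F_nt − (Ω F_nt / F_nv) f_rv = 1.3·620 − (2·620/372)·64.41 = 591.3 MPa, capped at F_nt → F'_nt = 591.3 MPa.
R_n = F'_nt · A_b · n = 591.3 × 201.1 × 2 / 1000 = 237.8 kN.
Allowable strength R_n/Ω = 237.8 / 2 = 119 kN.

119 kN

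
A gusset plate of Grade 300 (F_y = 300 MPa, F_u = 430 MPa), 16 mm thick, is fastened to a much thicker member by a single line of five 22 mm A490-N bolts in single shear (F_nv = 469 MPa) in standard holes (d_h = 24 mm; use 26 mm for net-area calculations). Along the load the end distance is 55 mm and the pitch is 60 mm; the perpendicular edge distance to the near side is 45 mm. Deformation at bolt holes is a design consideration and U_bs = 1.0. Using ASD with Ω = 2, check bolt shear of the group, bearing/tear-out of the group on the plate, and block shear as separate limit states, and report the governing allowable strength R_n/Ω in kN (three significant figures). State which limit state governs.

446 kN (bolt shear governs)

Bolt shear: A_b = π·22²/4 = 380.1 mm²; R_n = 469 × 380.1 × 5 × 1 / 1000 = 891.4 kN → 891.4 / 2 = 446 kN.
Bearing: edge l_c = 43, r_n = 355 kN; interior l_c = 36, r_n = 297.2 kN; R_n = 355 + 4·297.2 = 1544 kN → 772 kN.
Block shear: A_gv = 4720, A_nv = 2848, A_nt = 512 mm²; R_n = min(0.6F_uA_nv, 0.6F_yA_gv) + U_bs·F_u·A_nt = 954.9 kN → 477 kN.
Bolt shear governs: 446 kN.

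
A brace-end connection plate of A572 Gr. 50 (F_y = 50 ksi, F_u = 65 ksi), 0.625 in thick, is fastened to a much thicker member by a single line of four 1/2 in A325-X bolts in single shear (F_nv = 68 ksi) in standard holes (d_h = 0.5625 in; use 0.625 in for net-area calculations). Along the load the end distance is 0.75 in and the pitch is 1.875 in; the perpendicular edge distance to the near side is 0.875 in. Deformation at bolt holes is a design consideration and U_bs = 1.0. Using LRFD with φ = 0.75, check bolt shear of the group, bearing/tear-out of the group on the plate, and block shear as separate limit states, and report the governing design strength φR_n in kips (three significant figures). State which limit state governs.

40.1 kips (bolt shear governs)

Bolt shear: A_b = π·0.5²/4 = 0.1963 in²; R_n = 68 × 0.1963 × 4 × 1 = 53.41 kips → 0.75 × 53.41 = 40.1 kips.
Bearing: edge l_c = 0.4688, r_n = 22.85 kips; interior l_c = 1.312, r_n = 48.75 kips; R_n = 22.85 + 3·48.75 = 169.1 kips → 127 kips.
Block shear: A_gv = 3.984, A_nv = 2.617, A_nt = 0.3516 in²; R_n = min(0.6F_uA_nv, 0.6F_yA_gv) + U_bs·F_u·A_nt = 124.9 kips → 93.7 kips.
Bolt shear governs: 40.1 kips.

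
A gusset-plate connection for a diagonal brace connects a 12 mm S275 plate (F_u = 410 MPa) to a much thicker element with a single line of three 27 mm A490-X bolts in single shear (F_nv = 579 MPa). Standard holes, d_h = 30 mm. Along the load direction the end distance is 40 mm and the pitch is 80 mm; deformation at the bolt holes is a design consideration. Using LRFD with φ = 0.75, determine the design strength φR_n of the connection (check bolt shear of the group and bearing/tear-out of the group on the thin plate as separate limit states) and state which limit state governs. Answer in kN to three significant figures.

554 kN (bearing governs)

Bolt shear: A_b = π·27²/4 = 572.6 mm²; R_n = 579 × 572.6 × 3 × 1 / 1000 = 994.5 kN → 0.75 × 994.5 = 746 kN.
Bearing (1.2 l_c t F_u ≤ 2.4 d t F_u): upper limit = 2.4·27·12·410 / 1000 = 318.8 kN.
  Edge l_c = 40 − 30/2 = 25 → r_n = 147.6 kN; interior l_c = 80 − 30 = 50 → r_n = 295.2 kN.
  R_n,bearing = 1·147.6 + 2·295.2 = 738 kN → 0.75 × 738 = 554 kN.
Bearing governs: 554 kN.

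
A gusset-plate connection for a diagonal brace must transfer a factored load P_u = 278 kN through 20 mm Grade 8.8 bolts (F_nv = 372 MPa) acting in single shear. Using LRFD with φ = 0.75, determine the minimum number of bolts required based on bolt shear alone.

A_b = π·20²/4 = 314.2 mm².
Per-bolt design strength φR_n = 0.75 × 372 × 314.2 × 1 / 1000 = 87.65 kN.
n ≥ 278 / 87.65 = 3.172 → use 4 bolts.

4 bolts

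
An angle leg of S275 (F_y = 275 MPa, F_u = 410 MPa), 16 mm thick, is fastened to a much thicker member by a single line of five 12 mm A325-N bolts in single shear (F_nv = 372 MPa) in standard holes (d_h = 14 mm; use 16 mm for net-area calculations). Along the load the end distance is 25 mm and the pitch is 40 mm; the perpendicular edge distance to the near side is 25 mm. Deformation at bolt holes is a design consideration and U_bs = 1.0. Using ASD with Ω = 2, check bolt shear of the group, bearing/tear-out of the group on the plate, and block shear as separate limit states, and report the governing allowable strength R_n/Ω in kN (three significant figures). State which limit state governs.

105 kN (bolt shear governs)

Bolt shear: A_b = π·12²/4 = 113.1 mm²; R_n = 372 × 113.1 × 5 × 1 / 1000 = 210.4 kN → 210.4 / 2 = 105 kN.
Bearing: edge l_c = 18, r_n = 141.7 kN; interior l_c = 26, r_n = 188.9 kN; R_n = 141.7 + 4·188.9 = 897.4 kN → 449 kN.
Block shear: A_gv = 2960, A_nv = 1808, A_nt = 272 mm²; R_n = min(0.6F_uA_nv, 0.6F_yA_gv) + U_bs·F_u·A_nt = 556.3 kN → 278 kN.
Bolt shear governs: 105 kN.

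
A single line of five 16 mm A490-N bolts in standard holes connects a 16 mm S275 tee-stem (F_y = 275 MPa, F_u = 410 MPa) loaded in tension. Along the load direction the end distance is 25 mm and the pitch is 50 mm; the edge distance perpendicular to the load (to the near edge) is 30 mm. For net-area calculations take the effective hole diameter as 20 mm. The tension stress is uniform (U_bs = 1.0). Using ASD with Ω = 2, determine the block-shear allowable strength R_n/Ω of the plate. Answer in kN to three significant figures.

331 kN

Shear plane L_v = 25 + 4·50 = 225 mm; A_gv = 225 × 16 = 3600 mm².
A_nv = (225 − 4.5·20) × 16 = 2160 mm².
A_nt = (30 − 0.5·20) × 16 = 320 mm².
0.6 F_u A_nv = 531.4 kN; 0.6 F_y A_gv = 594 kN → shear rupture governs the shear term.
R_n = 531.4 + 1.0 × 410 × 320 / 1000 = 662.6 kN.
Allowable strength R_n/Ω = 662.6 / 2 = 331 kN.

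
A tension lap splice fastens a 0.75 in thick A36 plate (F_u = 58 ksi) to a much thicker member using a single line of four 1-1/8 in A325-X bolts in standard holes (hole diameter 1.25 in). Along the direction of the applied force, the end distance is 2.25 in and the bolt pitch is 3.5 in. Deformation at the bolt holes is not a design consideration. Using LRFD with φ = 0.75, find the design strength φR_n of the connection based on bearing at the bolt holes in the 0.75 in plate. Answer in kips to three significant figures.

410 kips

Per bolt r_n = 1.5 l_c t F_u ≤ 3.0 d t F_u; upper limit = 3.0 × 1.125 × 0.75 × 58 = 146.8 kips.
Edge bolt: l_c = 2.25 − 1.25/2 = 1.625 in → 1.5 × 1.625 × 0.75 × 58 = 106 → r_n = 106 kips.
Interior bolts: l_c = 3.5 − 1.25 = 2.25 in → 1.5 × 2.25 × 0.75 × 58 = 146.8 → r_n = 146.8 kips.
R_n = 1 × 106 + 3 × 146.8 = 546.5 kips.
Design strength φR_n = 0.75 × 546.5 = 410 kips.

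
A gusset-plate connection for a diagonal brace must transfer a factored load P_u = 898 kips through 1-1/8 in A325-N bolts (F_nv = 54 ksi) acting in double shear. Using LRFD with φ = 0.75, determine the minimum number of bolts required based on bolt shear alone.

12 bolts

A_b = π·1.125²/4 = 0.994 in².
Per-bolt design strength φR_n = 0.75 × 54 × 0.994 × 2 = 80.52 kips.
n ≥ 898 / 80.52 = 11.15 → use 12 bolts.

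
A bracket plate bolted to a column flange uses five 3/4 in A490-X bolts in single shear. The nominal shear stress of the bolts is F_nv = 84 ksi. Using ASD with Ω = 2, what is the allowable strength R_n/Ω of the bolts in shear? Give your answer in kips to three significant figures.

A_b = π × 0.75² / 4 = 0.4418 in².
R_n = F_nv · A_b · n · n_s = 84 × 0.4418 × 5 × 1 = 185.6 kips.
Allowable strength R_n/Ω = 185.6 / 2 = 92.8 kips.

92.8 kips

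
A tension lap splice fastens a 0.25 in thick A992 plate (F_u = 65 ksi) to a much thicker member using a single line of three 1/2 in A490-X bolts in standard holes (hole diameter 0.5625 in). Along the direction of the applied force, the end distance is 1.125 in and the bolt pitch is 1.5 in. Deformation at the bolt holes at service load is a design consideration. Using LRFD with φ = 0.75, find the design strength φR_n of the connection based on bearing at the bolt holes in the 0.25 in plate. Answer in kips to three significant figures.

39.8 kips

Per bolt r_n = 1.2 l_c t F_u ≤ 2.4 d t F_u; upper limit = 2.4 × 0.5 × 0.25 × 65 = 19.5 kips.
Edge bolt: l_c = 1.125 − 0.5625/2 = 0.8438 in → 1.2 × 0.8438 × 0.25 × 65 = 16.45 → r_n = 16.45 kips.
Interior bolts: l_c = 1.5 − 0.5625 = 0.9375 in → 1.2 × 0.9375 × 0.25 × 65 = 18.28 → r_n = 18.28 kips.
R_n = 1 × 16.45 + 2 × 18.28 = 53.02 kips.
Design strength φR_n = 0.75 × 53.02 = 39.8 kips.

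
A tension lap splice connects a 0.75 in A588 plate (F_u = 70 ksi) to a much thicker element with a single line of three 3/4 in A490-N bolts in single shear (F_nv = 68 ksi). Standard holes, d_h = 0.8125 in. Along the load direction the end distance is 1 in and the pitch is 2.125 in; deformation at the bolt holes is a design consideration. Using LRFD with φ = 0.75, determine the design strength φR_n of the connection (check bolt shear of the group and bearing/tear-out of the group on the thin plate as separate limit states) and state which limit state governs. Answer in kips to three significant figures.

67.6 kips (bolt shear governs)

Bolt shear: A_b = π·0.75²/4 = 0.4418 in²; R_n = 68 × 0.4418 × 3 × 1 = 90.12 kips → 0.75 × 90.12 = 67.6 kips.
Bearing (1.2 l_c t F_u ≤ 2.4 d t F_u): upper limit = 2.4·0.75·0.75·70 = 94.5 kips.
  Edge l_c = 1 − 0.8125/2 = 0.5938 → r_n = 37.41 kips; interior l_c = 2.125 − 0.8125 = 1.312 → r_n = 82.69 kips.
  R_n,bearing = 1·37.41 + 2·82.69 = 202.8 kips → 0.75 × 202.8 = 152 kips.
Bolt shear governs: 67.6 kips.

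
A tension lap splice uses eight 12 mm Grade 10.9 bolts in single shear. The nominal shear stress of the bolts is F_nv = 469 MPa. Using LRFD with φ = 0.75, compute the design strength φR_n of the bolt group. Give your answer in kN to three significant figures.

318 kN

A_b = π × 12² / 4 = 113.1 mm².
R_n = F_nv · A_b · n · n_s = 469 × 113.1 × 8 × 1 / 1000 = 424.3 kN.
Design strength φR_n = 0.75 × 424.3 = 318 kN.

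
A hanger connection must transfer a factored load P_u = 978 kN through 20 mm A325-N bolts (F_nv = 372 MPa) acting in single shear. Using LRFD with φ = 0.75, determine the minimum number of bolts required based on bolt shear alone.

12 bolts

A_b = π·20²/4 = 314.2 mm².
Per-bolt design strength φR_n = 0.75 × 372 × 314.2 × 1 / 1000 = 87.65 kN.
n ≥ 978 / 87.65 = 11.16 → use 12 bolts.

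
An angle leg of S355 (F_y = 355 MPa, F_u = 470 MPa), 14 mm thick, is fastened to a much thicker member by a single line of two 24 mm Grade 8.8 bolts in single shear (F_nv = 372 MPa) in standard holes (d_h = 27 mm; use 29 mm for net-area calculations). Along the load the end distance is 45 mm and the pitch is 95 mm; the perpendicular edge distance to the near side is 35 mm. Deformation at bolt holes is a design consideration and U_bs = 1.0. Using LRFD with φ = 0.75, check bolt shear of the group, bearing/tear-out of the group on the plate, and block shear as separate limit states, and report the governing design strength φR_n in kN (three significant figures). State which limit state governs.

252 kN (bolt shear governs)

Bolt shear: A_b = π·24²/4 = 452.4 mm²; R_n = 372 × 452.4 × 2 × 1 / 1000 = 336.6 kN → 0.75 × 336.6 = 252 kN.
Bearing: edge l_c = 31.5, r_n = 248.7 kN; interior l_c = 68, r_n = 379 kN; R_n = 248.7 + 1·379 = 627.7 kN → 471 kN.
Block shear: A_gv = 1960, A_nv = 1351, A_nt = 287 mm²; R_n = min(0.6F_uA_nv, 0.6F_yA_gv) + U_bs·F_u·A_nt = 515.9 kN → 387 kN.
Bolt shear governs: 252 kN.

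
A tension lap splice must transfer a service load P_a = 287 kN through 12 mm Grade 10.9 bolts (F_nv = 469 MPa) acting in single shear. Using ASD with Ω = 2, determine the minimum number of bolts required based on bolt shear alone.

A_b = π·12²/4 = 113.1 mm².
Per-bolt allowable strength R_n/Ω = 469 × 113.1 × 1 / 1000 / 2 = 26.52 kN.
n ≥ 287 / 26.52 = 10.82 → use 11 bolts.

11 bolts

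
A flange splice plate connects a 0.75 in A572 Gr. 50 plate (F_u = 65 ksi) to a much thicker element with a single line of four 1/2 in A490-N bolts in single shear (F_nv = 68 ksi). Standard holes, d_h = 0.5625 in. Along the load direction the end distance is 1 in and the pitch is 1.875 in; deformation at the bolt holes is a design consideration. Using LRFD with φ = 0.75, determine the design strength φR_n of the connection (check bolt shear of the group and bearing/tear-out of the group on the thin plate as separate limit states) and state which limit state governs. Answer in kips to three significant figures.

40.1 kips (bolt shear governs)

Bolt shear: A_b = π·0.5²/4 = 0.1963 in²; R_n = 68 × 0.1963 × 4 × 1 = 53.41 kips → 0.75 × 53.41 = 40.1 kips.
Bearing (1.2 l_c t F_u ≤ 2.4 d t F_u): upper limit = 2.4·0.5·0.75·65 = 58.5 kips.
  Edge l_c = 1 − 0.5625/2 = 0.7188 → r_n = 42.05 kips; interior l_c = 1.875 − 0.5625 = 1.312 → r_n = 58.5 kips.
  R_n,bearing = 1·42.05 + 3·58.5 = 217.5 kips → 0.75 × 217.5 = 163 kips.
Bolt shear governs: 40.1 kips.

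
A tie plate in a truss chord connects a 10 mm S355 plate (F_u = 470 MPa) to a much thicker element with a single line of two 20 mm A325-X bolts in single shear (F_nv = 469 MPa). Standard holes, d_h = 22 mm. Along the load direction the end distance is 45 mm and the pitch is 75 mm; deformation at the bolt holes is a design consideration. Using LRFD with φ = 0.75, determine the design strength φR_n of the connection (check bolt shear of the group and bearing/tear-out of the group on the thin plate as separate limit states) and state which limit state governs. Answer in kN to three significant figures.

221 kN (bolt shear governs)

Bolt shear: A_b = π·20²/4 = 314.2 mm²; R_n = 469 × 314.2 × 2 × 1 / 1000 = 294.7 kN → 0.75 × 294.7 = 221 kN.
Bearing (1.2 l_c t F_u ≤ 2.4 d t F_u): upper limit = 2.4·20·10·470 / 1000 = 225.6 kN.
  Edge l_c = 45 − 22/2 = 34 → r_n = 191.8 kN; interior l_c = 75 − 22 = 53 → r_n = 225.6 kN.
  R_n,bearing = 1·191.8 + 1·225.6 = 417.4 kN → 0.75 × 417.4 = 313 kN.
Bolt shear governs: 221 kN.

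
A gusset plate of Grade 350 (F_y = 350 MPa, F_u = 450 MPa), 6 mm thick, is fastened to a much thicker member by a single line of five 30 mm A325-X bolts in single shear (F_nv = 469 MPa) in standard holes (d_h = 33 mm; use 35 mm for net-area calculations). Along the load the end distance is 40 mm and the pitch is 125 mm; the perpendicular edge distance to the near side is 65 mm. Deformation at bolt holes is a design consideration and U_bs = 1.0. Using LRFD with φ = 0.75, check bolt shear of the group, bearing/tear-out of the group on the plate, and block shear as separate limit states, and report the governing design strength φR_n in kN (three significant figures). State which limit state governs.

561 kN (block shear governs)

Bolt shear: A_b = π·30²/4 = 706.9 mm²; R_n = 469 × 706.9 × 5 × 1 / 1000 = 1658 kN → 0.75 × 1658 = 1240 kN.
Bearing: edge l_c = 23.5, r_n = 76.14 kN; interior l_c = 92, r_n = 194.4 kN; R_n = 76.14 + 4·194.4 = 853.7 kN → 640 kN.
Block shear: A_gv = 3240, A_nv = 2295, A_nt = 285 mm²; R_n = min(0.6F_uA_nv, 0.6F_yA_gv) + U_bs·F_u·A_nt = 747.9 kN → 561 kN.
Block shear governs: 561 kN.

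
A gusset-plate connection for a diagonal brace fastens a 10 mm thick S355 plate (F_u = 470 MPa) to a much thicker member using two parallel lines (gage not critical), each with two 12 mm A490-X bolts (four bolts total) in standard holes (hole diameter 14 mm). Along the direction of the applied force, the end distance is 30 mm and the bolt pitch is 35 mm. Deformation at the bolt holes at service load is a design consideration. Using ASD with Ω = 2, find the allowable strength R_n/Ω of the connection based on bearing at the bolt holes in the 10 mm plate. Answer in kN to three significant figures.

248 kN

Per bolt r_n = 1.2 l_c t F_u ≤ 2.4 d t F_u; upper limit = 2.4 × 12 × 10 × 470 / 1000 = 135.4 kN.
Edge bolt: l_c = 30 − 14/2 = 23 mm → 1.2 × 23 × 10 × 470 / 1000 = 129.7 → r_n = 129.7 kN.
Interior bolts: l_c = 35 − 14 = 21 mm → 1.2 × 21 × 10 × 470 / 1000 = 118.4 → r_n = 118.4 kN.
R_n = 2 × 129.7 + 2 × 118.4 = 496.3 kN.
Allowable strength R_n/Ω = 496.3 / 2 = 248 kN.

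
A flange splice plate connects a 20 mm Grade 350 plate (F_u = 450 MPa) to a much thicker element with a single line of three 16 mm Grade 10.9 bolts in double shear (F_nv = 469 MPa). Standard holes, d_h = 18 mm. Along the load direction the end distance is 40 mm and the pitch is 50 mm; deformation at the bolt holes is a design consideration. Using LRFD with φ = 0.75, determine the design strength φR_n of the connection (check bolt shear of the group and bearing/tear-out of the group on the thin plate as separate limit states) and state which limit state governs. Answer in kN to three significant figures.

Bolt shear: A_b = π·16²/4 = 201.1 mm²; R_n = 469 × 201.1 × 3 × 2 / 1000 = 565.8 kN → 0.75 × 565.8 = 424 kN.
Bearing (1.2 l_c t F_u ≤ 2.4 d t F_u): upper limit = 2.4·16·20·450 / 1000 = 345.6 kN.
  Edge l_c = 40 − 18/2 = 31 → r_n = 334.8 kN; interior l_c = 50 − 18 = 32 → r_n = 345.6 kN.
  R_n,bearing = 1·334.8 + 2·345.6 = 1026 kN → 0.75 × 1026 = 770 kN.
Bolt shear governs: 424 kN.

424 kN (bolt shear governs)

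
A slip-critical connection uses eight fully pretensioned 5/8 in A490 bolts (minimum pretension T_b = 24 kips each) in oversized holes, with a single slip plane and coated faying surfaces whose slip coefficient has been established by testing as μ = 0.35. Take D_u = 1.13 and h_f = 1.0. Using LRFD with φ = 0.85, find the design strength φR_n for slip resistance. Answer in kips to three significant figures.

64.5 kips

R_n = μ · D_u · h_f · T_b · n_s · n_b = 0.35 × 1.13 × 1.0 × 24 × 1 × 8 = 75.94 kips.
Design strength φR_n = 0.85 × 75.94 = 64.5 kips.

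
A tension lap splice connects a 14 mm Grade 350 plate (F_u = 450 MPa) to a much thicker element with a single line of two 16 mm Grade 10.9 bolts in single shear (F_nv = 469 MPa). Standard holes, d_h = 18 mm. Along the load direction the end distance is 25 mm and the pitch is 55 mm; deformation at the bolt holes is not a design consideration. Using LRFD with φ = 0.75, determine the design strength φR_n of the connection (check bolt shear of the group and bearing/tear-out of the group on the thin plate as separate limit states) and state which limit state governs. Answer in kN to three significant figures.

Bolt shear: A_b = π·16²/4 = 201.1 mm²; R_n = 469 × 201.1 × 2 × 1 / 1000 = 188.6 kN → 0.75 × 188.6 = 141 kN.
Bearing (1.5 l_c t F_u ≤ 3.0 d t F_u): upper limit = 3.0·16·14·450 / 1000 = 302.4 kN.
  Edge l_c = 25 − 18/2 = 16 → r_n = 151.2 kN; interior l_c = 55 − 18 = 37 → r_n = 302.4 kN.
  R_n,bearing = 1·151.2 + 1·302.4 = 453.6 kN → 0.75 × 453.6 = 340 kN.
Bolt shear governs: 141 kN.

141 kN (bolt shear governs)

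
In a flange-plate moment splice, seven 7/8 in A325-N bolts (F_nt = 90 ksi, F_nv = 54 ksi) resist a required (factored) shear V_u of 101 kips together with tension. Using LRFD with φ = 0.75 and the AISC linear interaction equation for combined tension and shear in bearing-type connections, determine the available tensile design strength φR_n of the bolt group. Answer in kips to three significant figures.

A_b = π·0.875²/4 = 0.6013 in²; f_rv = 101 / (7 × 0.6013) = 23.99 ksi.
F'_nt = 1.3 F_nt − (F_nt / φF_nv) f_rv = 1.3·90 − (90/(0.75·54))·23.99 = 63.68 ksi, capped at F_nt → F'_nt = 63.68 ksi.
R_n = F'_nt · A_b · n = 63.68 × 0.6013 × 7 = 268 kips.
Design strength φR_n = 0.75 × 268 = 201 kips.

201 kips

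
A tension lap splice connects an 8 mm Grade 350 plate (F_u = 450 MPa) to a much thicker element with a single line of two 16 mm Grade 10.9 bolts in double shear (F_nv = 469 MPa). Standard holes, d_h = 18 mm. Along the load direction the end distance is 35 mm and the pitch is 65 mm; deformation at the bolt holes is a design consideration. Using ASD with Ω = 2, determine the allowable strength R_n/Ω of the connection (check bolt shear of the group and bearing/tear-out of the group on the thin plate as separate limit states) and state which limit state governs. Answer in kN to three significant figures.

Bolt shear: A_b = π·16²/4 = 201.1 mm²; R_n = 469 × 201.1 × 2 × 2 / 1000 = 377.2 kN → 377.2 / 2 = 189 kN.
Bearing (1.2 l_c t F_u ≤ 2.4 d t F_u): upper limit = 2.4·16·8·450 / 1000 = 138.2 kN.
  Edge l_c = 35 − 18/2 = 26 → r_n = 112.3 kN; interior l_c = 65 − 18 = 47 → r_n = 138.2 kN.
  R_n,bearing = 1·112.3 + 1·138.2 = 250.6 kN → 250.6 / 2 = 125 kN.
Bearing governs: 125 kN.

125 kN (bearing governs)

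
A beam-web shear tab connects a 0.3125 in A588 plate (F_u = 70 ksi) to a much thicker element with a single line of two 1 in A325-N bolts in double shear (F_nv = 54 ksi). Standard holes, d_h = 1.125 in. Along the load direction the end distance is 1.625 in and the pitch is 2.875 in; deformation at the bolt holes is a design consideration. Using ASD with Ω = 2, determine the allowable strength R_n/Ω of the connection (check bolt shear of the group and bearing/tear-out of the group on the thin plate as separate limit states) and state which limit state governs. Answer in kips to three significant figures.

36.9 kips (bearing governs)

Bolt shear: A_b = π·1²/4 = 0.7854 in²; R_n = 54 × 0.7854 × 2 × 2 = 169.6 kips → 169.6 / 2 = 84.8 kips.
Bearing (1.2 l_c t F_u ≤ 2.4 d t F_u): upper limit = 2.4·1·0.3125·70 = 52.5 kips.
  Edge l_c = 1.625 − 1.125/2 = 1.062 → r_n = 27.89 kips; interior l_c = 2.875 − 1.125 = 1.75 → r_n = 45.94 kips.
  R_n,bearing = 1·27.89 + 1·45.94 = 73.83 kips → 73.83 / 2 = 36.9 kips.
Bearing governs: 36.9 kips.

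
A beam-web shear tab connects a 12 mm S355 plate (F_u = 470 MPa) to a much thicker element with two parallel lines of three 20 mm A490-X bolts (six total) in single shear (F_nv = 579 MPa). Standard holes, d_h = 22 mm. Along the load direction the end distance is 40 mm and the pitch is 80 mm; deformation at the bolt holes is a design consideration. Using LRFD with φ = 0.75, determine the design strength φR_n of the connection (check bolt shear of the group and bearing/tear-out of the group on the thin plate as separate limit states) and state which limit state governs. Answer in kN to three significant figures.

Bolt shear: A_b = π·20²/4 = 314.2 mm²; R_n = 579 × 314.2 × 6 × 1 / 1000 = 1091 kN → 0.75 × 1091 = 819 kN.
Bearing (1.2 l_c t F_u ≤ 2.4 d t F_u): upper limit = 2.4·20·12·470 / 1000 = 270.7 kN.
  Edge l_c = 40 − 22/2 = 29 → r_n = 196.3 kN; interior l_c = 80 − 22 = 58 → r_n = 270.7 kN.
  R_n,bearing = 2·196.3 + 4·270.7 = 1475 kN → 0.75 × 1475 = 1110 kN.
Bolt shear governs: 819 kN.

819 kN (bolt shear governs)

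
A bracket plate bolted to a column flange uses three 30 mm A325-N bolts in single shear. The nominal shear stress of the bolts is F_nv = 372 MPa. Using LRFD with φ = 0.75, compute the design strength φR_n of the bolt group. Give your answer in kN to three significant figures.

A_b = π × 30² / 4 = 706.9 mm².
R_n = F_nv · A_b · n · n_s = 372 × 706.9 × 3 × 1 / 1000 = 788.9 kN.
Design strength φR_n = 0.75 × 788.9 = 592 kN.

592 kN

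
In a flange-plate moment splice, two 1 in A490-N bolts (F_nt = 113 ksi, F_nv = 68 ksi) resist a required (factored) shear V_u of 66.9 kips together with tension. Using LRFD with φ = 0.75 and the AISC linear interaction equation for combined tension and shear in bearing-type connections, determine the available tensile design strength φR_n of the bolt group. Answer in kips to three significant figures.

A_b = π·1²/4 = 0.7854 in²; f_rv = 66.9 / (2 × 0.7854) = 42.59 ksi.
F'_nt = 1.3 F_nt − (F_nt / φF_nv) f_rv = 1.3·113 − (113/(0.75·68))·42.59 = 52.53 ksi, capped at F_nt → F'_nt = 52.53 ksi.
R_n = F'_nt · A_b · n = 52.53 × 0.7854 × 2 = 82.52 kips.
Design strength φR_n = 0.75 × 82.52 = 61.9 kips.

61.9 kips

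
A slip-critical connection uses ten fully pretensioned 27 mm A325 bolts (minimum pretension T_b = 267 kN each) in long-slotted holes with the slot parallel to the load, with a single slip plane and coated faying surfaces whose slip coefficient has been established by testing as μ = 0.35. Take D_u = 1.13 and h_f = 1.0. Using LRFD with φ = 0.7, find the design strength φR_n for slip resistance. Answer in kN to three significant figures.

R_n = μ · D_u · h_f · T_b · n_s · n_b = 0.35 × 1.13 × 1.0 × 267 × 1 × 10 = 1056 kN.
Design strength φR_n = 0.7 × 1056 = 739 kN.

739 kN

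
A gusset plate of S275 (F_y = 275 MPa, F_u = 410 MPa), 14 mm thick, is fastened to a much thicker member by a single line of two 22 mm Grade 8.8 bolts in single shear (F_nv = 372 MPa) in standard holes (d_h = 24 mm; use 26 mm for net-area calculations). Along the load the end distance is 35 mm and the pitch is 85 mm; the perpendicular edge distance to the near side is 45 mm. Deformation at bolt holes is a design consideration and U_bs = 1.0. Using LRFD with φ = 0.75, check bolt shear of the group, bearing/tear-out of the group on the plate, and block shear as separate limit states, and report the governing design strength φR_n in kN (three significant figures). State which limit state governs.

Bolt shear: A_b = π·22²/4 = 380.1 mm²; R_n = 372 × 380.1 × 2 × 1 / 1000 = 282.8 kN → 0.75 × 282.8 = 212 kN.
Bearing: edge l_c = 23, r_n = 158.4 kN; interior l_c = 61, r_n = 303.1 kN; R_n = 158.4 + 1·303.1 = 461.5 kN → 346 kN.
Block shear: A_gv = 1680, A_nv = 1134, A_nt = 448 mm²; R_n = min(0.6F_uA_nv, 0.6F_yA_gv) + U_bs·F_u·A_nt = 460.9 kN → 346 kN.
Bolt shear governs: 212 kN.

212 kN (bolt shear governs)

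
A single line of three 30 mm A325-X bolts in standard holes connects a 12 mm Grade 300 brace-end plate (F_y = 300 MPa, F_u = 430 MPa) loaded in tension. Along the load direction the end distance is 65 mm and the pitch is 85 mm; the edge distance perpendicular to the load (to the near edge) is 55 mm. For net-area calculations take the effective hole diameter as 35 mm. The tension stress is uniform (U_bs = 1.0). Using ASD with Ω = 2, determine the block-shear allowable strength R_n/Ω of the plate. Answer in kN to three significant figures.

Shear plane L_v = 65 + 2·85 = 235 mm; A_gv = 235 × 12 = 2820 mm².
A_nv = (235 − 2.5·35) × 12 = 1770 mm².
A_nt = (55 − 0.5·35) × 12 = 450 mm².
0.6 F_u A_nv = 456.7 kN; 0.6 F_y A_gv = 507.6 kN → shear rupture governs the shear term.
R_n = 456.7 + 1.0 × 430 × 450 / 1000 = 650.2 kN.
Allowable strength R_n/Ω = 650.2 / 2 = 325 kN.

325 kN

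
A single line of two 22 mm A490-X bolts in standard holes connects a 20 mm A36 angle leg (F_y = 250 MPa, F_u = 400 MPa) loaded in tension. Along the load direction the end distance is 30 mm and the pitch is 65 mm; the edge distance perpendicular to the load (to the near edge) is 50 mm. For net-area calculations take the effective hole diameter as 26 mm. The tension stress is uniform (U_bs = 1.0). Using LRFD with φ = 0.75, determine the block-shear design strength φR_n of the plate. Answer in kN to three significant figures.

Shear plane L_v = 30 + 1·65 = 95 mm; A_gv = 95 × 20 = 1900 mm².
A_nv = (95 − 1.5·26) × 20 = 1120 mm².
A_nt = (50 − 0.5·26) × 20 = 740 mm².
0.6 F_u A_nv = 268.8 kN; 0.6 F_y A_gv = 285 kN → shear rupture governs the shear term.
R_n = 268.8 + 1.0 × 400 × 740 / 1000 = 564.8 kN.
Design strength φR_n = 0.75 × 564.8 = 424 kN.

424 kN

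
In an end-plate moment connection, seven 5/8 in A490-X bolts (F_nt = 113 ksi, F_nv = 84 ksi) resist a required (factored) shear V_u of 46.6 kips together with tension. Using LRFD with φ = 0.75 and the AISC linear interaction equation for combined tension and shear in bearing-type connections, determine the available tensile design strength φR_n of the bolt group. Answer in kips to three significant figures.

A_b = π·0.625²/4 = 0.3068 in²; f_rv = 46.6 / (7 × 0.3068) = 21.7 ksi.
F'_nt = 1.3 F_nt − (F_nt / φF_nv) f_rv = 1.3·113 − (113/(0.75·84))·21.7 = 108 ksi, capped at F_nt → F'_nt = 108 ksi.
R_n = F'_nt · A_b · n = 108 × 0.3068 × 7 = 231.9 kips.
Design strength φR_n = 0.75 × 231.9 = 174 kips.

174 kips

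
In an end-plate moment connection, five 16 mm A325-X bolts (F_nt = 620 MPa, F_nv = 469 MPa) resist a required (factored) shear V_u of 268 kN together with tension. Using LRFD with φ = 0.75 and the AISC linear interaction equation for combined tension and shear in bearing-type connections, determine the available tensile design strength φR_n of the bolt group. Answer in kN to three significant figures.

253 kN

A_b = π·16²/4 = 201.1 mm²; f_rv = 268 × 1000 / (5 × 201.1) = 266.6 MPa.
F'_nt = 1.3 F_nt − (F_nt / φF_nv) f_rv = 1.3·620 − (620/(0.75·469))·266.6 = 336.1 MPa, capped at F_nt → F'_nt = 336.1 MPa.
R_n = F'_nt · A_b · n = 336.1 × 201.1 × 5 / 1000 = 337.9 kN.
Design strength φR_n = 0.75 × 337.9 = 253 kN.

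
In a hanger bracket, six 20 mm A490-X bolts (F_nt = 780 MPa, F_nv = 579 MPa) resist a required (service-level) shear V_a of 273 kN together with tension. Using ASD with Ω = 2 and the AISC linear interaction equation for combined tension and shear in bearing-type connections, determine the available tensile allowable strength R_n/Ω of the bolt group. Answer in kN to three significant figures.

A_b = π·20²/4 = 314.2 mm²; f_rv = 273 × 1000 / (6 × 314.2) = 144.8 MPa.
F'_nt = 1.3 F_nt − (Ω F_nt / F_nv) f_rv = 1.3·780 − (2·780/579)·144.8 = 623.8 MPa, capped at F_nt → F'_nt = 623.8 MPa.
R_n = F'_nt · A_b · n = 623.8 × 314.2 × 6 / 1000 = 1176 kN.
Allowable strength R_n/Ω = 1176 / 2 = 588 kN.

588 kN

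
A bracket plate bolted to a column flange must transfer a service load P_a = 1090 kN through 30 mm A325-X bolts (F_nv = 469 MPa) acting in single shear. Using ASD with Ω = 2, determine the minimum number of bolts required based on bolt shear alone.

7 bolts

A_b = π·30²/4 = 706.9 mm².
Per-bolt allowable strength R_n/Ω = 469 × 706.9 × 1 / 1000 / 2 = 165.8 kN.
n ≥ 1090 / 165.8 = 6.576 → use 7 bolts.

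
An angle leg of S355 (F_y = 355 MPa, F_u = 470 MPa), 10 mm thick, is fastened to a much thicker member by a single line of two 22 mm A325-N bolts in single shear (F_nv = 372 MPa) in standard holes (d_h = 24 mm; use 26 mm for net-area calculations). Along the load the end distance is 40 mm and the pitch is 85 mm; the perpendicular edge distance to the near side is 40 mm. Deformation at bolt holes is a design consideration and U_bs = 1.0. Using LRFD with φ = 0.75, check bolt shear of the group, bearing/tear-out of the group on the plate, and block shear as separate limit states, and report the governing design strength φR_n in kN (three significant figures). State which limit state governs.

212 kN (bolt shear governs)

Bolt shear: A_b = π·22²/4 = 380.1 mm²; R_n = 372 × 380.1 × 2 × 1 / 1000 = 282.8 kN → 0.75 × 282.8 = 212 kN.
Bearing: edge l_c = 28, r_n = 157.9 kN; interior l_c = 61, r_n = 248.2 kN; R_n = 157.9 + 1·248.2 = 406.1 kN → 305 kN.
Block shear: A_gv = 1250, A_nv = 860, A_nt = 270 mm²; R_n = min(0.6F_uA_nv, 0.6F_yA_gv) + U_bs·F_u·A_nt = 369.4 kN → 277 kN.
Bolt shear governs: 212 kN.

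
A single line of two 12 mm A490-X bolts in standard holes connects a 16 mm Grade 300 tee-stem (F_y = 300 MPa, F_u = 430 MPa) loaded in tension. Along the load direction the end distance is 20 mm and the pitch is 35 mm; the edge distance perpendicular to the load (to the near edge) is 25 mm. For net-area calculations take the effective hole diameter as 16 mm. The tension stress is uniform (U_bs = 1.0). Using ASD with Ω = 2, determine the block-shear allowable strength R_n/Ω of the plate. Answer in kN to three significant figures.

Shear plane L_v = 20 + 1·35 = 55 mm; A_gv = 55 × 16 = 880 mm².
A_nv = (55 − 1.5·16) × 16 = 496 mm².
A_nt = (25 − 0.5·16) × 16 = 272 mm².
0.6 F_u A_nv = 128 kN; 0.6 F_y A_gv = 158.4 kN → shear rupture governs the shear term.
R_n = 128 + 1.0 × 430 × 272 / 1000 = 244.9 kN.
Allowable strength R_n/Ω = 244.9 / 2 = 122 kN.

122 kN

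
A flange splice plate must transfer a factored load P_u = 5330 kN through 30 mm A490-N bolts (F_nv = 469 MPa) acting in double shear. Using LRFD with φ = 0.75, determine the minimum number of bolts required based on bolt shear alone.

11 bolts

A_b = π·30²/4 = 706.9 mm².
Per-bolt design strength φR_n = 0.75 × 469 × 706.9 × 2 / 1000 = 497.3 kN.
n ≥ 5330 / 497.3 = 10.72 → use 11 bolts.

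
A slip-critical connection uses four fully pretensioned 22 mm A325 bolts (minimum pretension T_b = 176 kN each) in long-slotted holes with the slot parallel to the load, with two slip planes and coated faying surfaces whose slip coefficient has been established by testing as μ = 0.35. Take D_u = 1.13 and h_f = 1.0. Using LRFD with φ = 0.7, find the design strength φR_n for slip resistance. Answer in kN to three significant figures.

390 kN

R_n = μ · D_u · h_f · T_b · n_s · n_b = 0.35 × 1.13 × 1.0 × 176 × 2 × 4 = 556.9 kN.
Design strength φR_n = 0.7 × 556.9 = 390 kN.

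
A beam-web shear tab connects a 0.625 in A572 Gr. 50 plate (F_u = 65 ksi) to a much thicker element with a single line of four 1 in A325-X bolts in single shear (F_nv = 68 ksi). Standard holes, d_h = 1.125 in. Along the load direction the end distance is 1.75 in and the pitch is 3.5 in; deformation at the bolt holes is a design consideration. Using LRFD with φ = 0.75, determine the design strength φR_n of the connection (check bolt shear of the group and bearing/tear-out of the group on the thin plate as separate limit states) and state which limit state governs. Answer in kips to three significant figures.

160 kips (bolt shear governs)

Bolt shear: A_b = π·1²/4 = 0.7854 in²; R_n = 68 × 0.7854 × 4 × 1 = 213.6 kips → 0.75 × 213.6 = 160 kips.
Bearing (1.2 l_c t F_u ≤ 2.4 d t F_u): upper limit = 2.4·1·0.625·65 = 97.5 kips.
  Edge l_c = 1.75 − 1.125/2 = 1.188 → r_n = 57.89 kips; interior l_c = 3.5 − 1.125 = 2.375 → r_n = 97.5 kips.
  R_n,bearing = 1·57.89 + 3·97.5 = 350.4 kips → 0.75 × 350.4 = 263 kips.
Bolt shear governs: 160 kips.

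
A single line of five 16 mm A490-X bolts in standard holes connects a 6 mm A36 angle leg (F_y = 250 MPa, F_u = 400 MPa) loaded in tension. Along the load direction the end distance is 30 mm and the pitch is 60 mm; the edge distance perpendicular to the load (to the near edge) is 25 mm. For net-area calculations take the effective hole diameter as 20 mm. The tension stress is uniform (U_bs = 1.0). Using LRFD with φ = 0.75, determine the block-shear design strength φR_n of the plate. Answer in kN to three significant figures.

Shear plane L_v = 30 + 4·60 = 270 mm; A_gv = 270 × 6 = 1620 mm².
A_nv = (270 − 4.5·20) × 6 = 1080 mm².
A_nt = (25 − 0.5·20) × 6 = 90 mm².
0.6 F_u A_nv = 259.2 kN; 0.6 F_y A_gv = 243 kN → shear yielding governs the shear term.
R_n = 243 + 1.0 × 400 × 90 / 1000 = 279 kN.
Design strength φR_n = 0.75 × 279 = 209 kN.

209 kN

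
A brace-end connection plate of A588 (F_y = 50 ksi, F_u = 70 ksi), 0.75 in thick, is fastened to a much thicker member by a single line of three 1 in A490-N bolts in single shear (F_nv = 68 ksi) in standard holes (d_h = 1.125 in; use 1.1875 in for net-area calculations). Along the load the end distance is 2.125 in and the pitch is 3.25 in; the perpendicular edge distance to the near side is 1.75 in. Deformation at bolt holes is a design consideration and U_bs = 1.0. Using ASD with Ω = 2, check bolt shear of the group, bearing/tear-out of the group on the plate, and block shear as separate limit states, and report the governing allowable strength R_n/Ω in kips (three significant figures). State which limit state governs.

Bolt shear: A_b = π·1²/4 = 0.7854 in²; R_n = 68 × 0.7854 × 3 × 1 = 160.2 kips → 160.2 / 2 = 80.1 kips.
Bearing: edge l_c = 1.562, r_n = 98.44 kips; interior l_c = 2.125, r_n = 126 kips; R_n = 98.44 + 2·126 = 350.4 kips → 175 kips.
Block shear: A_gv = 6.469, A_nv = 4.242, A_nt = 0.8672 in²; R_n = min(0.6F_uA_nv, 0.6F_yA_gv) + U_bs·F_u·A_nt = 238.9 kips → 119 kips.
Bolt shear governs: 80.1 kips.

80.1 kips (bolt shear governs)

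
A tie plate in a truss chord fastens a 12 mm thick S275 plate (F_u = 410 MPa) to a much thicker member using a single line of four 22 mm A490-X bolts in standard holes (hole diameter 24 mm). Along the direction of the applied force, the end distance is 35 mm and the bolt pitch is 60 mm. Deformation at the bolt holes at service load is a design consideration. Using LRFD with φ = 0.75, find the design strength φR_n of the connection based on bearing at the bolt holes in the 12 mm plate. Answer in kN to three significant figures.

Per bolt r_n = 1.2 l_c t F_u ≤ 2.4 d t F_u; upper limit = 2.4 × 22 × 12 × 410 / 1000 = 259.8 kN.
Edge bolt: l_c = 35 − 24/2 = 23 mm → 1.2 × 23 × 12 × 410 / 1000 = 135.8 → r_n = 135.8 kN.
Interior bolts: l_c = 60 − 24 = 36 mm → 1.2 × 36 × 12 × 410 / 1000 = 212.5 → r_n = 212.5 kN.
R_n = 1 × 135.8 + 3 × 212.5 = 773.4 kN.
Design strength φR_n = 0.75 × 773.4 = 580 kN.

580 kN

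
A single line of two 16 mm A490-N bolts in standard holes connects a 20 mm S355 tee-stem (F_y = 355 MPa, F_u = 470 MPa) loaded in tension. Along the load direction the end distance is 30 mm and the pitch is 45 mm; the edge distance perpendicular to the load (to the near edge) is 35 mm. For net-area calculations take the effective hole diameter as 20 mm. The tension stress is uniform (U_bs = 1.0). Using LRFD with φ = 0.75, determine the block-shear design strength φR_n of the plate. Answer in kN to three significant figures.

367 kN

Shear plane L_v = 30 + 1·45 = 75 mm; A_gv = 75 × 20 = 1500 mm².
A_nv = (75 − 1.5·20) × 20 = 900 mm².
A_nt = (35 − 0.5·20) × 20 = 500 mm².
0.6 F_u A_nv = 253.8 kN; 0.6 F_y A_gv = 319.5 kN → shear rupture governs the shear term.
R_n = 253.8 + 1.0 × 470 × 500 / 1000 = 488.8 kN.
Design strength φR_n = 0.75 × 488.8 = 367 kN.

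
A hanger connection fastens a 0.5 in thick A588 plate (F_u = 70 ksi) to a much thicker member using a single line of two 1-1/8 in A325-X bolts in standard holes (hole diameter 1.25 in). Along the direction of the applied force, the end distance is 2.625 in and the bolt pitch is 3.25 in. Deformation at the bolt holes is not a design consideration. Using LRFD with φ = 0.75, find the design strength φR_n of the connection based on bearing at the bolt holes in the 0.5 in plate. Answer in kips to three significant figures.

158 kips

Per bolt r_n = 1.5 l_c t F_u ≤ 3.0 d t F_u; upper limit = 3.0 × 1.125 × 0.5 × 70 = 118.1 kips.
Edge bolt: l_c = 2.625 − 1.25/2 = 2 in → 1.5 × 2 × 0.5 × 70 = 105 → r_n = 105 kips.
Interior bolts: l_c = 3.25 − 1.25 = 2 in → 1.5 × 2 × 0.5 × 70 = 105 → r_n = 105 kips.
R_n = 1 × 105 + 1 × 105 = 210 kips.
Design strength φR_n = 0.75 × 210 = 158 kips.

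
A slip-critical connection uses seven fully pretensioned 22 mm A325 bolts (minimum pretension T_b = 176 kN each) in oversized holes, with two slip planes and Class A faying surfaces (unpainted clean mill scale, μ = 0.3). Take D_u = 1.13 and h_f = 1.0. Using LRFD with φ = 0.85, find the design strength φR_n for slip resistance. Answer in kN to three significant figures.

710 kN

R_n = μ · D_u · h_f · T_b · n_s · n_b = 0.3 × 1.13 × 1.0 × 176 × 2 × 7 = 835.3 kN.
Design strength φR_n = 0.85 × 835.3 = 710 kN.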